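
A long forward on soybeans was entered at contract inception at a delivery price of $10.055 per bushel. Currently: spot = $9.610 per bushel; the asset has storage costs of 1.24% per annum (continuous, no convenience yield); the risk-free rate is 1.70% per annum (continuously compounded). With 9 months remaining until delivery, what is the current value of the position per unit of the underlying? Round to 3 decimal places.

-$0.228 per bushel

Current fair forward for the remaining 9 months: F = S·e^((r + u)·T), (r + u) = 0.0170 + 0.0124 = 0.0294
F = 9.610 · e^(0.0294 × 9/12) = 9.610 × 1.022295 = 9.8243
Value of long forward = (F − K)·e^(−rT) = (9.8243 − 10.055) · e^(−0.0170·9/12)
= -0.2307 × 0.987331 = -0.228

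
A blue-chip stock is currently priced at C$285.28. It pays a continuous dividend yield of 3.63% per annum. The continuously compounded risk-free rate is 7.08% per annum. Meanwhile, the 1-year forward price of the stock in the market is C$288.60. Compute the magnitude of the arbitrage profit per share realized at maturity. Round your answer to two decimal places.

Fair forward: F* = S·e^(carry·T), with carry = (r − q) = 0.0708 − 0.0363 = 0.0345
F* = 285.28 · e^(0.0345 × 1) = 285.28 · e^0.034500 = 285.28 × 1.035102 = C$295.2939
Market C$288.60 < fair C$295.2939: forward underpriced → reverse cash-and-carry (short spot, go long the forward).
At maturity, profit = |F_mkt − F*| = |288.60 − 295.2939| = C$6.69 per share

C$6.69 per share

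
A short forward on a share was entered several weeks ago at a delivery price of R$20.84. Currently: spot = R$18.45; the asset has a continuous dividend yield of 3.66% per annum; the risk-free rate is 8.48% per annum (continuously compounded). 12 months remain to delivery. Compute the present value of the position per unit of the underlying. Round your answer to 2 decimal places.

Current fair forward for the remaining 12 months: F = S·e^((r − q)·T), (r − q) = 0.0848 − 0.0366 = 0.0482
F = 18.45 · e^(0.0482 × 12/12) = 18.45 × 1.049381 = 19.3611
Value of long forward = (F − K)·e^(−rT) = (19.3611 − 20.84) · e^(−0.0848·12/12)
= -1.4789 × 0.918696 = -1.36
Short position value = −(long value) = R$1.36

R$1.36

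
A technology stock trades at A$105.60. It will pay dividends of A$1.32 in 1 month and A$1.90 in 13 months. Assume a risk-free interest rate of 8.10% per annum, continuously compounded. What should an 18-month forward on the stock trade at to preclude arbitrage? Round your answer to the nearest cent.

A$115.80

PV(dividends) I = 1.32·e^(−0.0810·1/12) + 1.90·e^(−0.0810·13/12)
I = 1.3111 + 1.7404 = 3.0515
F = (S − I)·e^(rT) = (105.60 − 3.0515) · e^(0.0810·18/12)
= 102.5485 · e^0.121500 = 102.5485 × 1.129189 = A$115.80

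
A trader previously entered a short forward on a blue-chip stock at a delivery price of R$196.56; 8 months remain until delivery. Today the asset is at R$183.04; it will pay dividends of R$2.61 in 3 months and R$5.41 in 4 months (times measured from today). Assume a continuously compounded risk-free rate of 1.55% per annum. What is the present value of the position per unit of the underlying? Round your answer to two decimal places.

R$19.48

PV(remaining dividends) I = 2.61·e^(−0.0155·3/12) + 5.41·e^(−0.0155·4/12) = 7.9820
Current forward F = (S − I)·e^(rT) = (183.04 − 7.9820)·e^(0.0155·8/12) = 175.0580 × 1.010387 = 176.8763
Value (long) = (F − K)·e^(−rT) = (176.8763 − 196.56) × 0.989720 = -19.4814
Short position value = −(long value) = R$19.48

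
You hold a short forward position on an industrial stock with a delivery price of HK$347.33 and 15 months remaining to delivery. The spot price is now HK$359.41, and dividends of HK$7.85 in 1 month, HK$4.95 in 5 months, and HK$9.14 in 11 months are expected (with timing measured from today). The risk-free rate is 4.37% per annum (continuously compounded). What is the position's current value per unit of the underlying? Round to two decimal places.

-HK$9.08

PV(remaining dividends) I = 7.85·e^(−0.0437·1/12) + 4.95·e^(−0.0437·5/12) + 9.14·e^(−0.0437·11/12) = 21.4633
Current forward F = (S − I)·e^(rT) = (359.41 − 21.4633)·e^(0.0437·15/12) = 337.9467 × 1.056144 = 356.9204
Value (long) = (F − K)·e^(−rT) = (356.9204 − 347.33) × 0.946840 = 9.0806
Short position value = −(long value) = -HK$9.08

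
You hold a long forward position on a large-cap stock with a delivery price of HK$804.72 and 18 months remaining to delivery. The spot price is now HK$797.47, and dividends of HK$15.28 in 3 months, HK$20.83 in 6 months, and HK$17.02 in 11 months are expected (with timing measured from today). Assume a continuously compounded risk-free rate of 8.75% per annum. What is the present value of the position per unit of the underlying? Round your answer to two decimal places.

PV(remaining dividends) I = 15.28·e^(−0.0875·3/12) + 20.83·e^(−0.0875·6/12) + 17.02·e^(−0.0875·11/12) = 50.5959
Current forward F = (S − I)·e^(rT) = (797.47 − 50.5959)·e^(0.0875·18/12) = 746.8741 × 1.140253 = 851.6254
Value (long) = (F − K)·e^(−rT) = (851.6254 − 804.72) × 0.876998 = 41.1359
Value = HK$41.14

HK$41.14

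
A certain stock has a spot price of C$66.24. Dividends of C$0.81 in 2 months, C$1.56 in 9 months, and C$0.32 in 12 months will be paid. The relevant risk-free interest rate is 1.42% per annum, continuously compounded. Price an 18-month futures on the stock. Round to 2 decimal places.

C$64.94

PV(dividends) I = 0.81·e^(−0.0142·2/12) + 1.56·e^(−0.0142·9/12) + 0.32·e^(−0.0142·12/12)
I = 0.8081 + 1.5435 + 0.3155 = 2.6671
F = (S − I)·e^(rT) = (66.24 − 2.6671) · e^(0.0142·18/12)
= 63.5729 · e^0.021300 = 63.5729 × 1.021528 = C$64.94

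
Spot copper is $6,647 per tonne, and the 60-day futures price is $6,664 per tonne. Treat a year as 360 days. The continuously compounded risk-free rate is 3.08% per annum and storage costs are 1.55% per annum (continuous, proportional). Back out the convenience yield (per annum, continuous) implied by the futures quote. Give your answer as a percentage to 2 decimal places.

F = S·e^((r+u−y)T) ⇒ (r+u−y) = ln(F/S)/T
ln(6664/6647) = 0.002554; /T ⇒ 0.015324
y = r + u − ln(F/S)/T = 0.0308 + 0.0155 − 0.015324 = 0.030976
y = 3.10%

3.10%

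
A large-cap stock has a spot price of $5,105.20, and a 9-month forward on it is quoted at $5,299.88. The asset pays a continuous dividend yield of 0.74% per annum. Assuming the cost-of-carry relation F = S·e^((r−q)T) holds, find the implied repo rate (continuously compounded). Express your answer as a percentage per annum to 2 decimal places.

From F = S·e^((r−q)T): (r − q) = ln(F/S)/T
ln(5299.88/5105.20) = ln(1.038134) = 0.037425
(r − q) = 0.037425 / (9/12) = 0.049900
r = ln(F/S)/T + q = 0.049900 + 0.0074 = 0.057300
r = 5.73%

5.73%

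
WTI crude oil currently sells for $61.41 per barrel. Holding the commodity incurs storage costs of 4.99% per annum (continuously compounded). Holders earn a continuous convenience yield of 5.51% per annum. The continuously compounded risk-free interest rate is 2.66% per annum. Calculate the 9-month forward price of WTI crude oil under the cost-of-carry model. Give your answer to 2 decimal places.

Net carry = r + u − y = 0.0266 + 0.0499 − 0.0551 = 0.0214
F = S·e^((r+u−y)T) = 61.41 · e^(0.0214 × 9/12) = 61.41 · e^0.016050
= 61.41 × 1.016179 = $62.40 per barrel

$62.40 per barrel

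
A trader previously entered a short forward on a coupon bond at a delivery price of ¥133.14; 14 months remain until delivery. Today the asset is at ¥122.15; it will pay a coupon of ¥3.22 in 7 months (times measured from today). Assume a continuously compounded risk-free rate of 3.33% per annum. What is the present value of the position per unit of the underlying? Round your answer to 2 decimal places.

¥9.07

PV(remaining coupons) I = 3.22·e^(−0.0333·7/12) = 3.1581
Current forward F = (S − I)·e^(rT) = (122.15 − 3.1581)·e^(0.0333·14/12) = 118.9919 × 1.039615 = 123.7058
Value (long) = (F − K)·e^(−rT) = (123.7058 − 133.14) × 0.961895 = -9.0747
Short position value = −(long value) = ¥9.07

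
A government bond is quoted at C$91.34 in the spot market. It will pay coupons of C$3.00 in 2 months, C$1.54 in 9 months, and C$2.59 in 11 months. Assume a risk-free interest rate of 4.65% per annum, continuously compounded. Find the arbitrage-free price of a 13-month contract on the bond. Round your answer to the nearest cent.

C$88.75

PV(coupons) I = 3.00·e^(−0.0465·2/12) + 1.54·e^(−0.0465·9/12) + 2.59·e^(−0.0465·11/12)
I = 2.9768 + 1.4872 + 2.4819 = 6.9459
F = (S − I)·e^(rT) = (91.34 − 6.9459) · e^(0.0465·13/12)
= 84.3941 · e^0.050375 = 84.3941 × 1.051665 = C$88.75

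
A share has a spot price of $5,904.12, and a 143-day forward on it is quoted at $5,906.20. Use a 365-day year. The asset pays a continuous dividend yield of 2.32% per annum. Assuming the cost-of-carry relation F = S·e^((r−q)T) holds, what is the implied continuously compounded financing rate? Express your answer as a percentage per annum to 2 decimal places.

2.41%

From F = S·e^((r−q)T): (r − q) = ln(F/S)/T
ln(5906.20/5904.12) = ln(1.000352) = 0.000352
(r − q) = 0.000352 / (143/365) = 0.000898
r = ln(F/S)/T + q = 0.000898 + 0.0232 = 0.024098
r = 2.41%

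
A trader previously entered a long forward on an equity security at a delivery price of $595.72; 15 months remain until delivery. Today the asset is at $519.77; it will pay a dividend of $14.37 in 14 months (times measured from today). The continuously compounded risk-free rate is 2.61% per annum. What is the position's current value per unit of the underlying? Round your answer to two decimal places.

PV(remaining dividends) I = 14.37·e^(−0.0261·14/12) = 13.9390
Current forward F = (S − I)·e^(rT) = (519.77 − 13.9390)·e^(0.0261·15/12) = 505.8310 × 1.033163 = 522.6059
Value (long) = (F − K)·e^(−rT) = (522.6059 − 595.72) × 0.967901 = -70.7672
Value = -$70.77

-$70.77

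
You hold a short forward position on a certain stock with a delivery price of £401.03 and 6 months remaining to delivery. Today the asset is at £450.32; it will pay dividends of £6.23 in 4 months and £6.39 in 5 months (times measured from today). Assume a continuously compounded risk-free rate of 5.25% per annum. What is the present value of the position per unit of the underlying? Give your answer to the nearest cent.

-£47.31

PV(remaining dividends) I = 6.23·e^(−0.0525·4/12) + 6.39·e^(−0.0525·5/12) = 12.3737
Current forward F = (S − I)·e^(rT) = (450.32 − 12.3737)·e^(0.0525·6/12) = 437.9463 × 1.026598 = 449.5948
Value (long) = (F − K)·e^(−rT) = (449.5948 − 401.03) × 0.974092 = 47.3066
Short position value = −(long value) = -£47.31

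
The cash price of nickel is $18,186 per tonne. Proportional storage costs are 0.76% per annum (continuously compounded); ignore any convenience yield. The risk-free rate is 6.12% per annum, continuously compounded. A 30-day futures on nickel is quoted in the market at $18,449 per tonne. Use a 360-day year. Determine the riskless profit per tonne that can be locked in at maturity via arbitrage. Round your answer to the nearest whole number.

Fair futures: F* = S·e^(carry·T), with carry = (r + u) = 0.0612 + 0.0076 = 0.0688
F* = 18186 · e^(0.0688 × 30/360) = 18186 · e^0.005733 = 18186 × 1.005749 = $18290.5513
Market $18449 > fair $18290.5513: forward overpriced → cash-and-carry (buy spot, short the forward).
At maturity, profit = |F_mkt − F*| = |18449 − 18290.5513| = $158 per tonne

$158 per tonne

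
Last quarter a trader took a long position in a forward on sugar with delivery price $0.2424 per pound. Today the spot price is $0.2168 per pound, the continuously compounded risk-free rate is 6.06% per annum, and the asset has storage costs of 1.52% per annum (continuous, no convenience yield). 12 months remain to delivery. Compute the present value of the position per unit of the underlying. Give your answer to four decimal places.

-$0.0080 per pound

Current fair forward for the remaining 12 months: F = S·e^((r + u)·T), (r + u) = 0.0606 + 0.0152 = 0.0758
F = 0.2168 · e^(0.0758 × 12/12) = 0.2168 × 1.078747 = 0.2339
Value of long forward = (F − K)·e^(−rT) = (0.2339 − 0.2424) · e^(−0.0606·12/12)
= -0.0085 × 0.941200 = -0.0080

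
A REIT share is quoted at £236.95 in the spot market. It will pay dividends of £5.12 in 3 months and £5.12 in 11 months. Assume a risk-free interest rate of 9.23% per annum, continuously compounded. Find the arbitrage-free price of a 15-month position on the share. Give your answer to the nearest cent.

PV(dividends) I = 5.12·e^(−0.0923·3/12) + 5.12·e^(−0.0923·11/12)
I = 5.0032 + 4.7046 = 9.7078
F = (S − I)·e^(rT) = (236.95 − 9.7078) · e^(0.0923·15/12)
= 227.2422 · e^0.115375 = 227.2422 × 1.122294 = £255.03

£255.03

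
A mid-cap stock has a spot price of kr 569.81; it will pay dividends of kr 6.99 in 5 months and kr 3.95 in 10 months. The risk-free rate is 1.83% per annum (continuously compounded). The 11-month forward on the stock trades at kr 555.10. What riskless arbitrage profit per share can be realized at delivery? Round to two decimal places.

kr 13.34 per share

PV(dividends) I = 6.99·e^(−0.0183·5/12) + 3.95·e^(−0.0183·10/12) = 10.8271
Fair forward F* = (S − I)·e^(rT) = (569.81 − 10.8271)·e^0.016775 = 558.9829 × 1.016916 = 568.4387
Market kr 555.10 < fair 568.4387: forward underpriced → reverse cash-and-carry (short the stock, invest proceeds at r, pay the dividends, go long the forward).
Profit at T = |F_mkt − F*| = |555.10 − 568.4387| = kr 13.34 per share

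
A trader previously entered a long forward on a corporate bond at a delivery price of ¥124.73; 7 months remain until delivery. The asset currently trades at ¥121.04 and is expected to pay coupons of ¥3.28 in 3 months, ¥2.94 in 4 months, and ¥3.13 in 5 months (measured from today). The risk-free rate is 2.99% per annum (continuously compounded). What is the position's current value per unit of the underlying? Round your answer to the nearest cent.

PV(remaining coupons) I = 3.28·e^(−0.0299·3/12) + 2.94·e^(−0.0299·4/12) + 3.13·e^(−0.0299·5/12) = 9.2577
Current forward F = (S − I)·e^(rT) = (121.04 − 9.2577)·e^(0.0299·7/12) = 111.7823 × 1.017595 = 113.7491
Value (long) = (F − K)·e^(−rT) = (113.7491 − 124.73) × 0.982710 = -10.7910
Value = -¥10.79

-¥10.79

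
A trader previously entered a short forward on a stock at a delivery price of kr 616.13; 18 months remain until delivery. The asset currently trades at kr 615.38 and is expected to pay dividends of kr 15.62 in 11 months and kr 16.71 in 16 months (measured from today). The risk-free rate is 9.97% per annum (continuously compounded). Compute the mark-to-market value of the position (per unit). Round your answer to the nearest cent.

-kr 55.95

PV(remaining dividends) I = 15.62·e^(−0.0997·11/12) + 16.71·e^(−0.0997·16/12) = 28.8857
Current forward F = (S − I)·e^(rT) = (615.38 − 28.8857)·e^(0.0997·18/12) = 586.4943 × 1.161312 = 681.1029
Value (long) = (F − K)·e^(−rT) = (681.1029 − 616.13) × 0.861095 = 55.9478
Short position value = −(long value) = -kr 55.95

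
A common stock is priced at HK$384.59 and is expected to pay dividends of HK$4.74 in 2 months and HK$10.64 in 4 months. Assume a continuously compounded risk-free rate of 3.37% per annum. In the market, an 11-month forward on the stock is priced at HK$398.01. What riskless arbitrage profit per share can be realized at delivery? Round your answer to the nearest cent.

PV(dividends) I = 4.74·e^(−0.0337·2/12) + 10.64·e^(−0.0337·4/12) = 15.2346
Fair forward F* = (S − I)·e^(rT) = (384.59 − 15.2346)·e^0.030892 = 369.3554 × 1.031374 = 380.9436
Market HK$398.01 > fair 380.9436: forward overpriced → cash-and-carry (borrow at r, buy the stock and collect the dividends, short the forward).
Profit at T = |F_mkt − F*| = |398.01 − 380.9436| = HK$17.07 per share

HK$17.07 per share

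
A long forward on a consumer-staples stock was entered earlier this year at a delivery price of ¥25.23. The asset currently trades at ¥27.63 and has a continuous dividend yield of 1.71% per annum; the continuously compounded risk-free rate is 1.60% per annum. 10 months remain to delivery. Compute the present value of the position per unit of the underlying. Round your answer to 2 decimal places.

¥2.34

Current fair forward for the remaining 10 months: F = S·e^((r − q)·T), (r − q) = 0.0160 − 0.0171 = -0.0011
F = 27.63 · e^(-0.0011 × 10/12) = 27.63 × 0.999084 = 27.6047
Value of long forward = (F − K)·e^(−rT) = (27.6047 − 25.23) · e^(−0.0160·10/12)
= 2.3747 × 0.986755 = 2.34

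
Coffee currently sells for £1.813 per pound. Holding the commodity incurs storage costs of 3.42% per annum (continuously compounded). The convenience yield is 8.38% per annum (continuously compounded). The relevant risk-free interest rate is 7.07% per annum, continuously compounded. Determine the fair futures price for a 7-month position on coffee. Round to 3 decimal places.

Net carry = r + u − y = 0.0707 + 0.0342 − 0.0838 = 0.0211
F = S·e^((r+u−y)T) = 1.813 · e^(0.0211 × 7/12) = 1.813 · e^0.012308
= 1.813 × 1.012384 = £1.835 per pound

£1.835 per pound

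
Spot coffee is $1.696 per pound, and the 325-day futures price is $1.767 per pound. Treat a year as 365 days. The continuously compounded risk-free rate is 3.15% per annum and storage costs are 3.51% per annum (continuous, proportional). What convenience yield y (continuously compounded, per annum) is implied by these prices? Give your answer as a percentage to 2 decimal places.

2.05%

F = S·e^((r+u−y)T) ⇒ (r+u−y) = ln(F/S)/T
ln(1.767/1.696) = 0.041011; /T ⇒ 0.046059
y = r + u − ln(F/S)/T = 0.0315 + 0.0351 − 0.046059 = 0.020541
y = 2.05%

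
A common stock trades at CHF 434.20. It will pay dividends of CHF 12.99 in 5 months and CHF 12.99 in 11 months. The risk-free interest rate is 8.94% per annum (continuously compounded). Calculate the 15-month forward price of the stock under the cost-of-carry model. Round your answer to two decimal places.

CHF 458.16

PV(dividends) I = 12.99·e^(−0.0894·5/12) + 12.99·e^(−0.0894·11/12)
I = 12.5150 + 11.9679 = 24.4829
F = (S − I)·e^(rT) = (434.20 − 24.4829) · e^(0.0894·15/12)
= 409.7171 · e^0.111750 = 409.7171 × 1.118233 = CHF 458.16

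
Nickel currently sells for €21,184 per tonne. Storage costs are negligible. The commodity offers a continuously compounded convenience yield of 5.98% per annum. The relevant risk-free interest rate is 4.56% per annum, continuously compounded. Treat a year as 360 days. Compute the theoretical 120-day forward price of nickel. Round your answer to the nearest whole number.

€21,084 per tonne

Net carry = r + u − y = 0.0456 + 0.0000 − 0.0598 = -0.0142
F = S·e^((r+u−y)T) = 21184 · e^(-0.0142 × 120/360) = 21184 · e^-0.004733
= 21184 × 0.995278 = €21,084 per tonne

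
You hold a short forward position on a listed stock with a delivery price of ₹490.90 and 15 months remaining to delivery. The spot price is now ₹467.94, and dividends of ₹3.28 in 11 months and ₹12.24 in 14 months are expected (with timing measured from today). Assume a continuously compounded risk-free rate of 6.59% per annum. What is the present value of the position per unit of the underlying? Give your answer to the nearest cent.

PV(remaining dividends) I = 3.28·e^(−0.0659·11/12) + 12.24·e^(−0.0659·14/12) = 14.4219
Current forward F = (S − I)·e^(rT) = (467.94 − 14.4219)·e^(0.0659·15/12) = 453.5181 × 1.085863 = 492.4585
Value (long) = (F − K)·e^(−rT) = (492.4585 − 490.90) × 0.920927 = 1.4353
Short position value = −(long value) = -₹1.44

-₹1.44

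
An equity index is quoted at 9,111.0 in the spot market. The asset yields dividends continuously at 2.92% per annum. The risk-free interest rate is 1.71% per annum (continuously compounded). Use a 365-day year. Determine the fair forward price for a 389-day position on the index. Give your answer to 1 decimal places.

8,994.3

F = S·e^((r − q)T) = 9111.0 · e^((0.0171 − 0.0292) × 389/365)
= 9111.0 · e^-0.012896 = 9111.0 × 0.987187
F = 8,994.3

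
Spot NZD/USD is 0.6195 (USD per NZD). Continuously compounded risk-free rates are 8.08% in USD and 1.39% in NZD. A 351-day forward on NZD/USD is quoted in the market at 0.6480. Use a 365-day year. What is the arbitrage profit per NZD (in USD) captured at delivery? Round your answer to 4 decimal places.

0.0127 per NZD (in USD)

Fair forward: F* = S·e^(carry·T), with carry = (r_USD − r_NZD) = 0.0808 − 0.0139 = 0.0669
F* = 0.6195 · e^(0.0669 × 351/365) = 0.6195 · e^0.064334 = 0.6195 × 1.066449 = 0.6607
Market 0.6480 < fair 0.6607: forward underpriced → reverse cash-and-carry (short spot, go long the forward).
At maturity, profit = |F_mkt − F*| = |0.6480 − 0.6607| = 0.0127 per NZD (in USD)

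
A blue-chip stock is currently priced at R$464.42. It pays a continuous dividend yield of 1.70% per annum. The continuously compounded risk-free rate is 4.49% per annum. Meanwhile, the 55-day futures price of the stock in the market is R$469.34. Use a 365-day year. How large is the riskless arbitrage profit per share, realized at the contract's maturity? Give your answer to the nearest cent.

Fair futures: F* = S·e^(carry·T), with carry = (r − q) = 0.0449 − 0.0170 = 0.0279
F* = 464.42 · e^(0.0279 × 55/365) = 464.42 · e^0.004204 = 464.42 × 1.004213 = R$466.3766
Market R$469.34 > fair R$466.3766: forward overpriced → cash-and-carry (buy spot, short the forward).
At maturity, profit = |F_mkt − F*| = |469.34 − 466.3766| = R$2.96 per share

R$2.96 per share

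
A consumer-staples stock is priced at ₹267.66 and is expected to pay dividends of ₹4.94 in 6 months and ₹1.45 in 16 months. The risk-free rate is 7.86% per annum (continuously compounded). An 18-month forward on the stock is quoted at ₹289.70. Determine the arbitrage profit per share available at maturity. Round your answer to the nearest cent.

PV(dividends) I = 4.94·e^(−0.0786·6/12) + 1.45·e^(−0.0786·16/12) = 6.0554
Fair forward F* = (S − I)·e^(rT) = (267.66 − 6.0554)·e^0.117900 = 261.6046 × 1.125132 = 294.3397
Market ₹289.70 < fair 294.3397: forward underpriced → reverse cash-and-carry (short the stock, invest proceeds at r, pay the dividends, go long the forward).
Profit at T = |F_mkt − F*| = |289.70 − 294.3397| = ₹4.64 per share

₹4.64 per share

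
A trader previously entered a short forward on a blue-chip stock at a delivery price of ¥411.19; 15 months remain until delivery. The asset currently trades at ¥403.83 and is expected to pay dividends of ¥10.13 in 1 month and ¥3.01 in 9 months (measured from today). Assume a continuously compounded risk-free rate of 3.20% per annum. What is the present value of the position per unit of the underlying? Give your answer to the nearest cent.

PV(remaining dividends) I = 10.13·e^(−0.0320·1/12) + 3.01·e^(−0.0320·9/12) = 13.0416
Current forward F = (S − I)·e^(rT) = (403.83 − 13.0416)·e^(0.0320·15/12) = 390.7884 × 1.040811 = 406.7369
Value (long) = (F − K)·e^(−rT) = (406.7369 − 411.19) × 0.960789 = -4.2785
Short position value = −(long value) = ¥4.28

¥4.28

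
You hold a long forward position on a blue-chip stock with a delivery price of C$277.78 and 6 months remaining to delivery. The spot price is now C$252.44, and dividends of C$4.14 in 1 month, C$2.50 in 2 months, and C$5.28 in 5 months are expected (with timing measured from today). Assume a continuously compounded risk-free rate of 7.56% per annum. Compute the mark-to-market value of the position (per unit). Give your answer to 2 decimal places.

PV(remaining dividends) I = 4.14·e^(−0.0756·1/12) + 2.50·e^(−0.0756·2/12) + 5.28·e^(−0.0756·5/12) = 11.6990
Current forward F = (S − I)·e^(rT) = (252.44 − 11.6990)·e^(0.0756·6/12) = 240.7410 × 1.038524 = 250.0153
Value (long) = (F − K)·e^(−rT) = (250.0153 − 277.78) × 0.962906 = -26.7348
Value = -C$26.73

-C$26.73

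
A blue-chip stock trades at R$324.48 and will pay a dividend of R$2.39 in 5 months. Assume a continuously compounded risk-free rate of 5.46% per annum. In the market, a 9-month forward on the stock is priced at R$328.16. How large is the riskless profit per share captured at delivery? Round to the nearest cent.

PV(dividends) I = 2.39·e^(−0.0546·5/12) = 2.3362
Fair forward F* = (S − I)·e^(rT) = (324.48 − 2.3362)·e^0.040950 = 322.1438 × 1.041800 = 335.6094
Market R$328.16 < fair 335.6094: forward underpriced → reverse cash-and-carry (short the stock, invest proceeds at r, pay the dividends, go long the forward).
Profit at T = |F_mkt − F*| = |328.16 − 335.6094| = R$7.45 per share

R$7.45 per share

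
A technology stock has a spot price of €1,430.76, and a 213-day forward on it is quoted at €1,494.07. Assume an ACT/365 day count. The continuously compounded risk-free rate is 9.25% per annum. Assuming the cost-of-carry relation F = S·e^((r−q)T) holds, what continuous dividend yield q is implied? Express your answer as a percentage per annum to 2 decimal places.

From F = S·e^((r−q)T): (r − q) = ln(F/S)/T
ln(1494.07/1430.76) = ln(1.044249) = 0.043298
(r − q) = 0.043298 / (213/365) = 0.074196
q = r − ln(F/S)/T = 0.0925 − 0.074196 = 0.018304
q = 1.83%

1.83%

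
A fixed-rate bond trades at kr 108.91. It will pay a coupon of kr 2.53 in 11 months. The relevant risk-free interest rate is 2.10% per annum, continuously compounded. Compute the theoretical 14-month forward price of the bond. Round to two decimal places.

PV(coupons) I = 2.53·e^(−0.0210·11/12)
I = 2.4818
F = (S − I)·e^(rT) = (108.91 − 2.4818) · e^(0.0210·14/12)
= 106.4282 · e^0.024500 = 106.4282 × 1.024803 = kr 109.07

kr 109.07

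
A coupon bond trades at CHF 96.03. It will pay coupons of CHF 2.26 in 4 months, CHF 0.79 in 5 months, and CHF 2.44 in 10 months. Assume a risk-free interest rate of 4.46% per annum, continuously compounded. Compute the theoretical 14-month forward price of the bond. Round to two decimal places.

CHF 95.52

PV(coupons) I = 2.26·e^(−0.0446·4/12) + 0.79·e^(−0.0446·5/12) + 2.44·e^(−0.0446·10/12)
I = 2.2266 + 0.7755 + 2.3510 = 5.3531
F = (S − I)·e^(rT) = (96.03 − 5.3531) · e^(0.0446·14/12)
= 90.6769 · e^0.052033 = 90.6769 × 1.053411 = CHF 95.52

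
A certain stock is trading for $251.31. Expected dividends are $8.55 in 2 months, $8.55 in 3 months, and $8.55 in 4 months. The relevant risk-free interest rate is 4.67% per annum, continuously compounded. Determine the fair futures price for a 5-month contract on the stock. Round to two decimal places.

$230.40

PV(dividends) I = 8.55·e^(−0.0467·2/12) + 8.55·e^(−0.0467·3/12) + 8.55·e^(−0.0467·4/12)
I = 8.4837 + 8.4508 + 8.4179 = 25.3524
F = (S − I)·e^(rT) = (251.31 − 25.3524) · e^(0.0467·5/12)
= 225.9576 · e^0.019458 = 225.9576 × 1.019649 = $230.40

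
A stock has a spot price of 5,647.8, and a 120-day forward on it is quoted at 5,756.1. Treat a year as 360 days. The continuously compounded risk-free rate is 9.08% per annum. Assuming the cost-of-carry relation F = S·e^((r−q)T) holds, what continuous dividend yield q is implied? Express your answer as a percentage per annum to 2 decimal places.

From F = S·e^((r−q)T): (r − q) = ln(F/S)/T
ln(5756.1/5647.8) = ln(1.019176) = 0.018994
(r − q) = 0.018994 / (120/360) = 0.056982
q = r − ln(F/S)/T = 0.0908 − 0.056982 = 0.033818
q = 3.38%

3.38%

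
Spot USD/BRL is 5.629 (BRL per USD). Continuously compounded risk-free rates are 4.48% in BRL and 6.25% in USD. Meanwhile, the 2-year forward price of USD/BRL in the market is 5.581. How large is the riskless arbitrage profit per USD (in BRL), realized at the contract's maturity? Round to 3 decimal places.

Fair forward: F* = S·e^(carry·T), with carry = (r_BRL − r_USD) = 0.0448 − 0.0625 = -0.0177
F* = 5.629 · e^(-0.0177 × 2) = 5.629 · e^-0.035400 = 5.629 × 0.965219 = 5.4332
Market 5.581 > fair 5.4332: forward overpriced → cash-and-carry (buy spot, short the forward).
At maturity, profit = |F_mkt − F*| = |5.581 − 5.4332| = 0.148 per USD (in BRL)

0.148 per USD (in BRL)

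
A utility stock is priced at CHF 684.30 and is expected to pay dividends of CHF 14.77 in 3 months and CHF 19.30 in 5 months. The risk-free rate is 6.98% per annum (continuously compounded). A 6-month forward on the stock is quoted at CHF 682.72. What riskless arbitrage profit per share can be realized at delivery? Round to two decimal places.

PV(dividends) I = 14.77·e^(−0.0698·3/12) + 19.30·e^(−0.0698·5/12) = 33.2613
Fair forward F* = (S − I)·e^(rT) = (684.30 − 33.2613)·e^0.034900 = 651.0387 × 1.035516 = 674.1610
Market CHF 682.72 > fair 674.1610: forward overpriced → cash-and-carry (borrow at r, buy the stock and collect the dividends, short the forward).
Profit at T = |F_mkt − F*| = |682.72 − 674.1610| = CHF 8.56 per share

CHF 8.56 per share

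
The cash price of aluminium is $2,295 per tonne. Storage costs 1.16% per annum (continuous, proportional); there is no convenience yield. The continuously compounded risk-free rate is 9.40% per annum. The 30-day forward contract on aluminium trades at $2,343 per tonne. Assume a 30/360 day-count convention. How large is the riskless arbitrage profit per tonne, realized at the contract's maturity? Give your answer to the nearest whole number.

$28 per tonne

Fair forward: F* = S·e^(carry·T), with carry = (r + u) = 0.0940 + 0.0116 = 0.1056
F* = 2295 · e^(0.1056 × 30/360) = 2295 · e^0.008800 = 2295 × 1.008839 = $2315.2855
Market $2343 > fair $2315.2855: forward overpriced → cash-and-carry (buy spot, short the forward).
At maturity, profit = |F_mkt − F*| = |2343 − 2315.2855| = $28 per tonne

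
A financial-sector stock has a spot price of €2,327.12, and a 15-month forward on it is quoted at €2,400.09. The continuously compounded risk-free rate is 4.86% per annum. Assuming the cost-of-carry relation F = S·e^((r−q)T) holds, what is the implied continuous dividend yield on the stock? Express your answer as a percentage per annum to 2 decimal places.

From F = S·e^((r−q)T): (r − q) = ln(F/S)/T
ln(2400.09/2327.12) = ln(1.031356) = 0.030874
(r − q) = 0.030874 / (15/12) = 0.024699
q = r − ln(F/S)/T = 0.0486 − 0.024699 = 0.023901
q = 2.39%

2.39%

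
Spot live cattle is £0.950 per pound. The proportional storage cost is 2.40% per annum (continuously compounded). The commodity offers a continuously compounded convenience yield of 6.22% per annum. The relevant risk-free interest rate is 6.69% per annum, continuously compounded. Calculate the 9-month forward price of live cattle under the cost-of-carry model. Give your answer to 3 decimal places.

Net carry = r + u − y = 0.0669 + 0.0240 − 0.0622 = 0.0287
F = S·e^((r+u−y)T) = 0.950 · e^(0.0287 × 9/12) = 0.950 · e^0.021525
= 0.950 × 1.021758 = £0.971 per pound

£0.971 per pound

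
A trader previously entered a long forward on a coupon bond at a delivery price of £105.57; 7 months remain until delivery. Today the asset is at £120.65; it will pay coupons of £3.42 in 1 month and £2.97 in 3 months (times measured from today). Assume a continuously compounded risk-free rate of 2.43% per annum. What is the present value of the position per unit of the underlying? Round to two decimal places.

£10.20

PV(remaining coupons) I = 3.42·e^(−0.0243·1/12) + 2.97·e^(−0.0243·3/12) = 6.3651
Current forward F = (S − I)·e^(rT) = (120.65 − 6.3651)·e^(0.0243·7/12) = 114.2849 × 1.014276 = 115.9164
Value (long) = (F − K)·e^(−rT) = (115.9164 − 105.57) × 0.985925 = 10.2008
Value = £10.20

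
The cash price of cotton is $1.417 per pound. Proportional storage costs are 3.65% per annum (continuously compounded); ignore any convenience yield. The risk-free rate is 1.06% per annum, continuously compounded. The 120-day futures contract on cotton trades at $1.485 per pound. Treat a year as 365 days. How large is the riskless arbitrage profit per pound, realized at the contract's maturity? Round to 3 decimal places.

Fair futures: F* = S·e^(carry·T), with carry = (r + u) = 0.0106 + 0.0365 = 0.0471
F* = 1.417 · e^(0.0471 × 120/365) = 1.417 · e^0.015485 = 1.417 × 1.015606 = $1.4391
Market $1.485 > fair $1.4391: forward overpriced → cash-and-carry (buy spot, short the forward).
At maturity, profit = |F_mkt − F*| = |1.485 − 1.4391| = $0.046 per pound

$0.046 per pound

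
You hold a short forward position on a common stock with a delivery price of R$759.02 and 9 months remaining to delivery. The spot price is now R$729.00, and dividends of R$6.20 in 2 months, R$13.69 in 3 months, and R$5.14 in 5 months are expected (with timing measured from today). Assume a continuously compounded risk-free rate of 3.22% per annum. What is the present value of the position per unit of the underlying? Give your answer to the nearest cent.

PV(remaining dividends) I = 6.20·e^(−0.0322·2/12) + 13.69·e^(−0.0322·3/12) + 5.14·e^(−0.0322·5/12) = 24.8186
Current forward F = (S − I)·e^(rT) = (729.00 − 24.8186)·e^(0.0322·9/12) = 704.1814 × 1.024444 = 721.3944
Value (long) = (F − K)·e^(−rT) = (721.3944 − 759.02) × 0.976139 = -36.7278
Short position value = −(long value) = R$36.73

R$36.73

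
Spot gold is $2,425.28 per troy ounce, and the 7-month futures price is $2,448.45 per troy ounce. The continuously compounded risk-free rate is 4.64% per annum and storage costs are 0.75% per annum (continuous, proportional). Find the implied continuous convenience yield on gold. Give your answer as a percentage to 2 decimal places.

F = S·e^((r+u−y)T) ⇒ (r+u−y) = ln(F/S)/T
ln(2448.45/2425.28) = 0.009508; /T ⇒ 0.016299
y = r + u − ln(F/S)/T = 0.0464 + 0.0075 − 0.016299 = 0.037601
y = 3.76%

3.76%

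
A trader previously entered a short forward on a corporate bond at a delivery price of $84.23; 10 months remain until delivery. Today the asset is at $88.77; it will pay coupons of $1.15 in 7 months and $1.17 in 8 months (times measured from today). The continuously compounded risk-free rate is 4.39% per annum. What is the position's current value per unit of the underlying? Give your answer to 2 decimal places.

PV(remaining coupons) I = 1.15·e^(−0.0439·7/12) + 1.17·e^(−0.0439·8/12) = 2.2572
Current forward F = (S − I)·e^(rT) = (88.77 − 2.2572)·e^(0.0439·10/12) = 86.5128 × 1.037261 = 89.7364
Value (long) = (F − K)·e^(−rT) = (89.7364 − 84.23) × 0.964078 = 5.3086
Short position value = −(long value) = -$5.31

-$5.31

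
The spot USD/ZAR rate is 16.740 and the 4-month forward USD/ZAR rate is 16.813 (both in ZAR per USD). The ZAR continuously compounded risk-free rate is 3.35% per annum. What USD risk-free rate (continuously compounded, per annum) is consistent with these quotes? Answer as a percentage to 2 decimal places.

F = S·e^((r_ZAR − r_USD)T) ⇒ r_USD = r_ZAR − ln(F/S)/T
ln(16.813/16.740) = 0.004351; /(4/12) = 0.013053
r_USD = 0.0335 − 0.013053 = 0.020447
r_USD = 2.04%

2.04%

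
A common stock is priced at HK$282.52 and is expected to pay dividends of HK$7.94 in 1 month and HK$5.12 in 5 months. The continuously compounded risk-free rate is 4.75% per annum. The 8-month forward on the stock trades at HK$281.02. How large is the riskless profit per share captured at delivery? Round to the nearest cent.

HK$2.75 per share

PV(dividends) I = 7.94·e^(−0.0475·1/12) + 5.12·e^(−0.0475·5/12) = 12.9283
Fair forward F* = (S − I)·e^(rT) = (282.52 − 12.9283)·e^0.031667 = 269.5917 × 1.032174 = 278.2655
Market HK$281.02 > fair 278.2655: forward overpriced → cash-and-carry (borrow at r, buy the stock and collect the dividends, short the forward).
Profit at T = |F_mkt − F*| = |281.02 − 278.2655| = HK$2.75 per share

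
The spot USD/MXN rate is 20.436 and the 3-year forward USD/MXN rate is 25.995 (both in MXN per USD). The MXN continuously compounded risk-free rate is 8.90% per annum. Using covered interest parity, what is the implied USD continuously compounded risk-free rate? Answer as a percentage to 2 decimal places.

F = S·e^((r_MXN − r_USD)T) ⇒ r_USD = r_MXN − ln(F/S)/T
ln(25.995/20.436) = 0.240606; /(3) = 0.080202
r_USD = 0.0890 − 0.080202 = 0.008798
r_USD = 0.88%

0.88%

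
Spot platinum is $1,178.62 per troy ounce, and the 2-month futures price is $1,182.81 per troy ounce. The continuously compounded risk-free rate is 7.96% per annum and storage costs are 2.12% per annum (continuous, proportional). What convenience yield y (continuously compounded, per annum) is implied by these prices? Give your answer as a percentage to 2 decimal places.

7.95%

F = S·e^((r+u−y)T) ⇒ (r+u−y) = ln(F/S)/T
ln(1182.81/1178.62) = 0.003549; /T ⇒ 0.021294
y = r + u − ln(F/S)/T = 0.0796 + 0.0212 − 0.021294 = 0.079506
y = 7.95%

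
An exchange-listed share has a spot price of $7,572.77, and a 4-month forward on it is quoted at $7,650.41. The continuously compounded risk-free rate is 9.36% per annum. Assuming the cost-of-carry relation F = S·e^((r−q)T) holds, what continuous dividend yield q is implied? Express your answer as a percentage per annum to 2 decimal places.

From F = S·e^((r−q)T): (r − q) = ln(F/S)/T
ln(7650.41/7572.77) = ln(1.010253) = 0.010201
(r − q) = 0.010201 / (4/12) = 0.030603
q = r − ln(F/S)/T = 0.0936 − 0.030603 = 0.062997
q = 6.30%

6.30%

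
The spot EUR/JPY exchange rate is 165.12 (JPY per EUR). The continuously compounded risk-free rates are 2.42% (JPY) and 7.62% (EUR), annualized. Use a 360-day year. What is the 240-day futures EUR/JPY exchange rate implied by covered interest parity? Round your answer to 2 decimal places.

159.49

F = S·e^((r_JPY − r_EUR)T) = 165.12 · e^((0.0242 − 0.0762) × 240/360)
= 165.12 · e^-0.034667 = 165.12 × 0.965927
F = 159.49 JPY per EUR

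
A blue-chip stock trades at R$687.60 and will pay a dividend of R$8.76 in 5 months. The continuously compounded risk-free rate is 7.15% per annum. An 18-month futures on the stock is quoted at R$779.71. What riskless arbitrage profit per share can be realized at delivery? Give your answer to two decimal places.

PV(dividends) I = 8.76·e^(−0.0715·5/12) = 8.5029
Fair futures F* = (S − I)·e^(rT) = (687.60 − 8.5029)·e^0.107250 = 679.0971 × 1.113213 = 755.9797
Market R$779.71 > fair 755.9797: forward overpriced → cash-and-carry (borrow at r, buy the stock and collect the dividends, short the forward).
Profit at T = |F_mkt − F*| = |779.71 − 755.9797| = R$23.73 per share

R$23.73 per share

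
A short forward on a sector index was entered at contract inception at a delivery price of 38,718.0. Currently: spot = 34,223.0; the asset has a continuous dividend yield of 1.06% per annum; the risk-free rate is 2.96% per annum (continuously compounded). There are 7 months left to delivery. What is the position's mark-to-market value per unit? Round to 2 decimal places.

Current fair forward for the remaining 7 months: F = S·e^((r − q)·T), (r − q) = 0.0296 − 0.0106 = 0.0190
F = 34223.0 · e^(0.0190 × 7/12) = 34223.0 × 1.01114498 = 34604.4147
Value of long forward = (F − K)·e^(−rT) = (34604.4147 − 38718.0) · e^(−0.0296·7/12)
= -4113.5853 × 0.98288155 = -4043.17
Short position value = −(long value) = 4043.17

4043.17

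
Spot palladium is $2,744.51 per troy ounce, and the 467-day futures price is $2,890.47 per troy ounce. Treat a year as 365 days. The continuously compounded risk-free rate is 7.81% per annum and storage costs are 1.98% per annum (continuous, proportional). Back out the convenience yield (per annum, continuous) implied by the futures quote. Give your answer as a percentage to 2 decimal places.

F = S·e^((r+u−y)T) ⇒ (r+u−y) = ln(F/S)/T
ln(2890.47/2744.51) = 0.051817; /T ⇒ 0.040499
y = r + u − ln(F/S)/T = 0.0781 + 0.0198 − 0.040499 = 0.057401
y = 5.74%

5.74%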